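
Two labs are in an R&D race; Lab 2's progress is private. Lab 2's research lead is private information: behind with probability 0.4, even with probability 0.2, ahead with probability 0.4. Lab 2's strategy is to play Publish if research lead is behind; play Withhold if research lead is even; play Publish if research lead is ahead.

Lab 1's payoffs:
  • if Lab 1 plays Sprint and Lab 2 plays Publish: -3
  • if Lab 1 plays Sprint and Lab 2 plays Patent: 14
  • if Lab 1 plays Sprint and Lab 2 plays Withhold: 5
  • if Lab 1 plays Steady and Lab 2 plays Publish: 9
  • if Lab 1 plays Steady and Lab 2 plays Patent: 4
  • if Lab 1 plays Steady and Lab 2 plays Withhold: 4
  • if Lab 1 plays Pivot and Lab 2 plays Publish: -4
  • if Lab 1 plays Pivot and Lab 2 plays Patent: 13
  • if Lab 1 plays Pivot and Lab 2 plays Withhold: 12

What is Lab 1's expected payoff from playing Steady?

8

Take the expectation over Lab 2's research lead, weighting each type's action by its prior probability.
E[Steady] = 0.4·9 + 0.2·4 + 0.4·9 = 3.6 + 0.8 + 3.6 = 8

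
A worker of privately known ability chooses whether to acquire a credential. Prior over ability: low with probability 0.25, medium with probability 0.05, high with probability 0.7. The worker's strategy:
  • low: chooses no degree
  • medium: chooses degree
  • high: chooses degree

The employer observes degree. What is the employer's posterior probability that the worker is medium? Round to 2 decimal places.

P(degree) = 0.25·0 + 0.05·1 + 0.7·1 = 0.75
P(medium | degree) = (0.05·1) / 0.75 = 0.05 / 0.75 = 0.0666667

0.07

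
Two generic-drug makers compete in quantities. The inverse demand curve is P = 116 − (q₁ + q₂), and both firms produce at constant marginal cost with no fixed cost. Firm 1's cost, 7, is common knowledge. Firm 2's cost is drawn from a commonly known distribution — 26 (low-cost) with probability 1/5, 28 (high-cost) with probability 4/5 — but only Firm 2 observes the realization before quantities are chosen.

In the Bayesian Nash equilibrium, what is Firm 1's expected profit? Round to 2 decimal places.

1866.24

Each type of Firm 2 best-responds to q₁; Firm 1 best-responds to the expected q₂ over Firm 2's types.
Firm 2 with cost c maximizes (116 − (q₁+q₂) − c)·q₂, giving q₂(c) = (116 − c − q₁)/2.
E[c₂] = 1/5·26 + 4/5·28 = 27.6
Firm 1's FOC against E[q₂] yields q₁ = (116 − 2·7 + E[c₂])/3 = (116 − 14 + 27.6)/3 = 43.2.
E[P] = 116 − (q₁ + E[q₂]) = 50.2; Firm 1's expected profit = (E[P] − 7)·q₁ = (50.2 − 7)·43.2 = 1866.24.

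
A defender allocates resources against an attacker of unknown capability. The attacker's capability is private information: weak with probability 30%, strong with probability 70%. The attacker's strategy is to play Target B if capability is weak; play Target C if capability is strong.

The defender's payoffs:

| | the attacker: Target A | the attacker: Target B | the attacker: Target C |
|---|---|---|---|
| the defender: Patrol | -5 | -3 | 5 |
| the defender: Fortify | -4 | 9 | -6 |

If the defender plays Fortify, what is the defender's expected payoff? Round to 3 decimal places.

-1.500

Take the expectation over the attacker's capability, weighting each type's action by its prior probability.
E[Fortify] = 0.3·9 + 0.7·(-6) = 2.7 + (-4.2) = -1.5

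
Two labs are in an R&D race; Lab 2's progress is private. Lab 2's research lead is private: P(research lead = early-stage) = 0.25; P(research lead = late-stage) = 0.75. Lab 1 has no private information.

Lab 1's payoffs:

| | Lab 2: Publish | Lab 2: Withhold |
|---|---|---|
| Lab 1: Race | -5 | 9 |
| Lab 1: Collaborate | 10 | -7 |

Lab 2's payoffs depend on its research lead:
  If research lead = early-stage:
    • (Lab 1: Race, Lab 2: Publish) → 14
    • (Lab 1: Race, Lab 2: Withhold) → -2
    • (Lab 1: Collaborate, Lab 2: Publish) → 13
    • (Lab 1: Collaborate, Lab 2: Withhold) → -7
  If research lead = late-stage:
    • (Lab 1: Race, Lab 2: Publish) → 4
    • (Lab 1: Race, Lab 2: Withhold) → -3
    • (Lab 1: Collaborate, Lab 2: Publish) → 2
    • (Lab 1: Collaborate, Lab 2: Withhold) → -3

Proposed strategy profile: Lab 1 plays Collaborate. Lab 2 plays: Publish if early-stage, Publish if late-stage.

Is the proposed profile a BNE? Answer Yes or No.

A profile is a BNE iff every type of every player is best-responding given beliefs about the other side.
Lab 1 plays Collaborate: E[Collaborate] = 0.25·(10) + 0.75·(10) = 10; E[Race] = -5. Best-responding. ✓
Lab 2 (research lead early-stage), facing Collaborate: Publish gives 13, Withhold gives -7. Proposed Publish is best. ✓
Lab 2 (research lead late-stage), facing Collaborate: Publish gives 2, Withhold gives -3. Proposed Publish is best. ✓

Yes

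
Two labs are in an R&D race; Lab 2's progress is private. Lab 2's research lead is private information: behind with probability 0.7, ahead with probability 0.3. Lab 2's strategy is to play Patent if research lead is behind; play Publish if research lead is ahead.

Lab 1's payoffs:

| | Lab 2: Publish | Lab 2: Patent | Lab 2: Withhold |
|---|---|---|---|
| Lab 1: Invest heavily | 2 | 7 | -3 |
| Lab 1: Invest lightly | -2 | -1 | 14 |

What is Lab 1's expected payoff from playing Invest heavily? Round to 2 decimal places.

5.50

Take the expectation over Lab 2's research lead, weighting each type's action by its prior probability.
E[Invest heavily] = 0.7·7 + 0.3·2 = 4.9 + 0.6 = 5.5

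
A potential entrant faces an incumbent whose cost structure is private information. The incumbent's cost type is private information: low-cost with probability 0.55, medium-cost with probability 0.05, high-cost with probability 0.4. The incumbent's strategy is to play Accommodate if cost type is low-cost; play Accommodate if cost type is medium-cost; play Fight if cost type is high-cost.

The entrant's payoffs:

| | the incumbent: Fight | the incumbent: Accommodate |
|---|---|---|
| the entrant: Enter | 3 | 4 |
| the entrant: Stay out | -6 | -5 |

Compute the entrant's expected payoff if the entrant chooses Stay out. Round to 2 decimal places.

-5.40

Take the expectation over the incumbent's cost type, weighting each type's action by its prior probability.
E[Stay out] = 0.55·(-5) + 0.05·(-5) + 0.4·(-6) = (-2.75) + (-0.25) + (-2.4) = -5.4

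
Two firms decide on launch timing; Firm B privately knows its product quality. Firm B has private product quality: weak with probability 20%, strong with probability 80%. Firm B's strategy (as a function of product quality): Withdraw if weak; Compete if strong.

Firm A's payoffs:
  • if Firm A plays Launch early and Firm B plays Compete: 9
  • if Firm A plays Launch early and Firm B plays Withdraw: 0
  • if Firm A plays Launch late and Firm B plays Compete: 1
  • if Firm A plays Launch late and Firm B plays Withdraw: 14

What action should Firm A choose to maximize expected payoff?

E[Launch early] = 0.2·(0) + 0.8·(9) = 7.2
E[Launch late] = 0.2·(14) + 0.8·(1) = 3.6
Best response: Launch early (7.2 is the largest).

Launch early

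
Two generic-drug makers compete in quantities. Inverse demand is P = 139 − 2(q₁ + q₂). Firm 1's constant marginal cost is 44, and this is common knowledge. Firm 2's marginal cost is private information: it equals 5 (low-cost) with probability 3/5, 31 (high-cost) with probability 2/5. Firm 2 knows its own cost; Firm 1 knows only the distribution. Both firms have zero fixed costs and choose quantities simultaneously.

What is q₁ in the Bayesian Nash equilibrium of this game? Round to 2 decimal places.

Firm 2 with cost c maximizes (139 − 2(q₁+q₂) − c)·q₂, giving q₂(c) = (139 − c − 2q₁)/4.
E[c₂] = 3/5·5 + 2/5·31 = 15.4
Firm 1's FOC against E[q₂] yields q₁ = (139 − 2·44 + E[c₂])/6 = (139 − 88 + 15.4)/6 = 11.0667.

11.07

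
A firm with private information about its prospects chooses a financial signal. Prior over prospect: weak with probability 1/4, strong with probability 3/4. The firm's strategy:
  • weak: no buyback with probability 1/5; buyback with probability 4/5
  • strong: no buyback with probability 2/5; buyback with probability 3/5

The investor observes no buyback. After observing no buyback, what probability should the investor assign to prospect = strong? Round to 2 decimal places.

P(no buyback) = (1/4)·(1/5) + (3/4)·(2/5) = 7/20
P(strong | no buyback) = ((3/4)·(2/5)) / (7/20) = (3/10) / (7/20) = 6/7

0.86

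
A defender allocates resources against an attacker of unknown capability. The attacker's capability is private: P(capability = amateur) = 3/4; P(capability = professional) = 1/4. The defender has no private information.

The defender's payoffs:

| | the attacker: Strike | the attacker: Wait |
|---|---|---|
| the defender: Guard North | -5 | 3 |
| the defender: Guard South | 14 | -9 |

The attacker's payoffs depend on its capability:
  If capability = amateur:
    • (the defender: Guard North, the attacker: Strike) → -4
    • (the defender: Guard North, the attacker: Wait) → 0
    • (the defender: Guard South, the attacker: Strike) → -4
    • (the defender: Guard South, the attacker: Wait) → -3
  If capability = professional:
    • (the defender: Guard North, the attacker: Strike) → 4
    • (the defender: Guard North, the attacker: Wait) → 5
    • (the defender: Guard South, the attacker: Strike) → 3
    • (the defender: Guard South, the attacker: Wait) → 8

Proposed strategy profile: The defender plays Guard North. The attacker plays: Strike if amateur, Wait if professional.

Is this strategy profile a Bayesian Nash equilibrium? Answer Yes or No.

No

A profile is a BNE iff every type of every player is best-responding given beliefs about the other side.
The defender plays Guard North: E[Guard North] = 3/4·(-5) + 1/4·(3) = -3; E[Guard South] = 33/4. Not best-responding. ✗
The attacker (capability amateur), facing Guard North: Strike gives -4, Wait gives 0. Proposed Strike is not best — profitable deviation exists. ✗
The attacker (capability professional), facing Guard North: Strike gives 4, Wait gives 5. Proposed Wait is best. ✓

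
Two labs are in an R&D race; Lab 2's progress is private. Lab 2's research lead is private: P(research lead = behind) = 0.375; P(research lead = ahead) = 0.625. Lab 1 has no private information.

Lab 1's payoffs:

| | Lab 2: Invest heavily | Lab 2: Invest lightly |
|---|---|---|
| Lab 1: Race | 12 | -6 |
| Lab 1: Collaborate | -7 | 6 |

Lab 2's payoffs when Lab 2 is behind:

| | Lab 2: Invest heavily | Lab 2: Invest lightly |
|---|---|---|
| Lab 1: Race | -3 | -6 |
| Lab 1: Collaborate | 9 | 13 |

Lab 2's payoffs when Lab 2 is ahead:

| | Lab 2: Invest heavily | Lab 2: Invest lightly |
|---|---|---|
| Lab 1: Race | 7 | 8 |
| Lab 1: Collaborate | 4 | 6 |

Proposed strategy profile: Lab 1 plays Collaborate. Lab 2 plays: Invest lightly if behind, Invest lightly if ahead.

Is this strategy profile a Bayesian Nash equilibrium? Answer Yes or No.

Lab 1 plays Collaborate: E[Collaborate] = 0.375·(6) + 0.625·(6) = 6; E[Race] = -6. Best-responding. ✓
Lab 2 (research lead behind), facing Collaborate: Invest heavily gives 9, Invest lightly gives 13. Proposed Invest lightly is best. ✓
Lab 2 (research lead ahead), facing Collaborate: Invest heavily gives 4, Invest lightly gives 6. Proposed Invest lightly is best. ✓

Yes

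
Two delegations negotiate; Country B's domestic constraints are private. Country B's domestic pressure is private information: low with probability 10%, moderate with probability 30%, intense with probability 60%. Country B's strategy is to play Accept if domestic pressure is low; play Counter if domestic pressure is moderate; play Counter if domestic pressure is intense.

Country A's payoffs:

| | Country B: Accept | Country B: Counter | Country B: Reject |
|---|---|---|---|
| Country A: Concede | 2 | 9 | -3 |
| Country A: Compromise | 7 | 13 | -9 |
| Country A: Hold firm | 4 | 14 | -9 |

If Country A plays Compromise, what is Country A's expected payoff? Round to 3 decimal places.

Take the expectation over Country B's domestic pressure, weighting each type's action by its prior probability.
E[Compromise] = 0.1·7 + 0.3·13 + 0.6·13 = 0.7 + 3.9 + 7.8 = 12.4

12.400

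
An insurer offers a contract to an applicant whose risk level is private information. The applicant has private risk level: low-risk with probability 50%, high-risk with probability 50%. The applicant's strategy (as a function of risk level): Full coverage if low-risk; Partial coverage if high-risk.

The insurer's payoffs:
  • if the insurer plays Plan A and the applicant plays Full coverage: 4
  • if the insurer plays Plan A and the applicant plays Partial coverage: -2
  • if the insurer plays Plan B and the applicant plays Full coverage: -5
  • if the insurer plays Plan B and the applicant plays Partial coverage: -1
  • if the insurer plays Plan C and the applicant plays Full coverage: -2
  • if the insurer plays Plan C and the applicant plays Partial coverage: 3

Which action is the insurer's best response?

E[Plan A] = 0.5·(4) + 0.5·(-2) = 1
E[Plan B] = 0.5·(-5) + 0.5·(-1) = -3
E[Plan C] = 0.5·(-2) + 0.5·(3) = 0.5
Best response: Plan A (1 is the largest).

Plan A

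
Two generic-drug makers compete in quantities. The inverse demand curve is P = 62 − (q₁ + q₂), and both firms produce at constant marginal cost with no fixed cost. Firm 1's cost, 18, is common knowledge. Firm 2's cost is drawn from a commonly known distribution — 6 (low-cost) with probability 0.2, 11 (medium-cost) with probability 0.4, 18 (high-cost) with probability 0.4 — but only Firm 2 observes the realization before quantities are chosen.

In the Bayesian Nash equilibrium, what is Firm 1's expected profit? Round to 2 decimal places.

167.27

Firm 2 with cost c maximizes (62 − (q₁+q₂) − c)·q₂, giving q₂(c) = (62 − c − q₁)/2.
E[c₂] = 0.2·6 + 0.4·11 + 0.4·18 = 12.8
Firm 1's FOC against E[q₂] yields q₁ = (62 − 2·18 + E[c₂])/3 = (62 − 36 + 12.8)/3 = 12.9333.
E[P] = 62 − (q₁ + E[q₂]) = 30.9333; Firm 1's expected profit = (E[P] − 18)·q₁ = (30.9333 − 18)·12.9333 = 167.271.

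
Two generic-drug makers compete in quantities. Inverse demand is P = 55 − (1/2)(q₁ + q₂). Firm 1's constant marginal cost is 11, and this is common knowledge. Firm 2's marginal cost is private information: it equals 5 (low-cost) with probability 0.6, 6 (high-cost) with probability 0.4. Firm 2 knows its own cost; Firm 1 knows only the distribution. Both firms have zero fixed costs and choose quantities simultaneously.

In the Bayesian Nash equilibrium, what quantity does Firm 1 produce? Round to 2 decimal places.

Each type of Firm 2 best-responds to q₁; Firm 1 best-responds to the expected q₂ over Firm 2's types.
Firm 2 with cost c maximizes (55 − (1/2)(q₁+q₂) − c)·q₂, giving q₂(c) = (55 − c − (1/2)q₁).
E[c₂] = 0.6·5 + 0.4·6 = 5.4
Firm 1's FOC against E[q₂] yields q₁ = (55 − 2·11 + E[c₂])/(3/2) = (55 − 22 + 5.4)/(3/2) = 25.6.

25.60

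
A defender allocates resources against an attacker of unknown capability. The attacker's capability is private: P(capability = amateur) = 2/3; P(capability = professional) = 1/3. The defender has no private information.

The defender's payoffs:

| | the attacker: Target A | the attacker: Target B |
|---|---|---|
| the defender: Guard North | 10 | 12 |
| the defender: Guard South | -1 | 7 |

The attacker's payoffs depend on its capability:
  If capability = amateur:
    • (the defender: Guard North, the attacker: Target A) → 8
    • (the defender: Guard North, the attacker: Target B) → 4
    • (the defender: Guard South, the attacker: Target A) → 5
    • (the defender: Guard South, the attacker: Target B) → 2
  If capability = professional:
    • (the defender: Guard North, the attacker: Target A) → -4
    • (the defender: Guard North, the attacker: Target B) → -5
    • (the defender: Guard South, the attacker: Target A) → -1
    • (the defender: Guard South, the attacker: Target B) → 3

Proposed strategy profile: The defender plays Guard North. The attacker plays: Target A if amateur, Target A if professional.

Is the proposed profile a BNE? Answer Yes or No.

The defender plays Guard North: E[Guard North] = 2/3·(10) + 1/3·(10) = 10; E[Guard South] = -1. Best-responding. ✓
The attacker (capability amateur), facing Guard North: Target A gives 8, Target B gives 4. Proposed Target A is best. ✓
The attacker (capability professional), facing Guard North: Target A gives -4, Target B gives -5. Proposed Target A is best. ✓

Yes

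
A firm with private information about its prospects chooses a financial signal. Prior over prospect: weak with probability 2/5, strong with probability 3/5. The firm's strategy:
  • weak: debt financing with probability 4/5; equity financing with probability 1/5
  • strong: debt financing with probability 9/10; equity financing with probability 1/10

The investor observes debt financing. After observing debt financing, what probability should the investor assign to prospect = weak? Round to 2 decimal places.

P(debt financing) = (2/5)·(4/5) + (3/5)·(9/10) = 43/50
P(weak | debt financing) = ((2/5)·(4/5)) / (43/50) = (8/25) / (43/50) = 16/43

0.37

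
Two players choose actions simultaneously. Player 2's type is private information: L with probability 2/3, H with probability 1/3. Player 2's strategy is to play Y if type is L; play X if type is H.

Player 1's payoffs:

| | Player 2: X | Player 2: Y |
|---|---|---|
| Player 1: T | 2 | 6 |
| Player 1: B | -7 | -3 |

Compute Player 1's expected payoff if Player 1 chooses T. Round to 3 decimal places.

4.667

E[T] = 2/3·6 + 1/3·2 = 4 + 2/3 = 14/3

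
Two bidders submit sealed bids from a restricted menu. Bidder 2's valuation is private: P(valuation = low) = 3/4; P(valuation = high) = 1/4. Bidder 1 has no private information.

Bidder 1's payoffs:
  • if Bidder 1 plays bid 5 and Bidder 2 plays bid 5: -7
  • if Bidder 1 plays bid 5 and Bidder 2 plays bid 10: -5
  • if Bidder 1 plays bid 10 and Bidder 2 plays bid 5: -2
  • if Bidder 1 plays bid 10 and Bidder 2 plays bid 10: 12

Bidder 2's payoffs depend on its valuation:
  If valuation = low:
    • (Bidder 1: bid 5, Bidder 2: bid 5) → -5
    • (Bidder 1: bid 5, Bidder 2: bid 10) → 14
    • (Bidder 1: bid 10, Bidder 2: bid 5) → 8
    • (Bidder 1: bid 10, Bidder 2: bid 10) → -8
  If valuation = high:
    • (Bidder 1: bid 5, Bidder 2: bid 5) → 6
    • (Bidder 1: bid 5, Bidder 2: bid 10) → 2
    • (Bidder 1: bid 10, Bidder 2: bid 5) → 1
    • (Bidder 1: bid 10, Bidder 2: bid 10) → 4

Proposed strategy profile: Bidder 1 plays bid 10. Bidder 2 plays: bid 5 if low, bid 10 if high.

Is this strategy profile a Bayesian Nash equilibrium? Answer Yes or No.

Yes

A profile is a BNE iff every type of every player is best-responding given beliefs about the other side.
Bidder 1 plays bid 10: E[bid 10] = 3/4·(-2) + 1/4·(12) = 3/2; E[bid 5] = -13/2. Best-responding. ✓
Bidder 2 (valuation low), facing bid 10: bid 5 gives 8, bid 10 gives -8. Proposed bid 5 is best. ✓
Bidder 2 (valuation high), facing bid 10: bid 5 gives 1, bid 10 gives 4. Proposed bid 10 is best. ✓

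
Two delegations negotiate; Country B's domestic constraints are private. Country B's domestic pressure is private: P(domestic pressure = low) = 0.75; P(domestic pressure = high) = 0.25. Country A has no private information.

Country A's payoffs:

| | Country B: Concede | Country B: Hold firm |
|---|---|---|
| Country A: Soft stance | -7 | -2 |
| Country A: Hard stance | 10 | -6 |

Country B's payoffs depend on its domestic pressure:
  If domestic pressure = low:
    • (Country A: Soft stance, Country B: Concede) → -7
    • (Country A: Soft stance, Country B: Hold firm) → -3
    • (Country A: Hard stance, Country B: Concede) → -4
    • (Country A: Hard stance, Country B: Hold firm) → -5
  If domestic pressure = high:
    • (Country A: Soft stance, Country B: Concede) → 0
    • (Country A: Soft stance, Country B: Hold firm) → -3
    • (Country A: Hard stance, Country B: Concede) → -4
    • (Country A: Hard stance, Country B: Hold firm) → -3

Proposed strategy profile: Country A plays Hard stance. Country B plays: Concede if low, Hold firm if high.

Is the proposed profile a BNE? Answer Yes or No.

Yes

Country A plays Hard stance: E[Hard stance] = 0.75·(10) + 0.25·(-6) = 6; E[Soft stance] = -5.75. Best-responding. ✓
Country B (domestic pressure low), facing Hard stance: Concede gives -4, Hold firm gives -5. Proposed Concede is best. ✓
Country B (domestic pressure high), facing Hard stance: Concede gives -4, Hold firm gives -3. Proposed Hold firm is best. ✓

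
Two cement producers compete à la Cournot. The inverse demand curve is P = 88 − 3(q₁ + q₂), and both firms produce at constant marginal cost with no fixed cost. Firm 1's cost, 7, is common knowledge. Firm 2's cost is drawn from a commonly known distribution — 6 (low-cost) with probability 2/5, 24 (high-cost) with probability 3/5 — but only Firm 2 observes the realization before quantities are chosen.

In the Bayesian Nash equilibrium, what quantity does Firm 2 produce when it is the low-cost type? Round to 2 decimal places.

Type-c best response for Firm 2: q₂(c) = (88 − c)/6 − q₁/2.
Firm 1 maximizes expected profit; its first-order condition is 88 − 6q₁ − 3E[q₂] − 7 = 0.
Substituting E[q₂] and solving: E[c₂] = 16.8, so q₁ = (88 − 2·7 + 16.8)/9 = 10.0889.
q₂(low-cost) = (88 − 6 − 3·10.0889)/6 = 8.62222.

8.62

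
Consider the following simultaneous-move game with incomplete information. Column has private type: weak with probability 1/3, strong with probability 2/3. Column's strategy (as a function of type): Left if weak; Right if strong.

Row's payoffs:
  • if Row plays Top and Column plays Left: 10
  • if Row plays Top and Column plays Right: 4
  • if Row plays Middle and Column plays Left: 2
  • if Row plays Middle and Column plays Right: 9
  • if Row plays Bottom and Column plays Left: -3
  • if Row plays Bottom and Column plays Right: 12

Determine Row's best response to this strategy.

Compute Row's expected payoff for each action, taking the expectation over Column's type.
E[Top] = 1/3·(10) + 2/3·(4) = 6
E[Middle] = 1/3·(2) + 2/3·(9) = 20/3
E[Bottom] = 1/3·(-3) + 2/3·(12) = 7
Best response: Bottom (7 is the largest).

Bottom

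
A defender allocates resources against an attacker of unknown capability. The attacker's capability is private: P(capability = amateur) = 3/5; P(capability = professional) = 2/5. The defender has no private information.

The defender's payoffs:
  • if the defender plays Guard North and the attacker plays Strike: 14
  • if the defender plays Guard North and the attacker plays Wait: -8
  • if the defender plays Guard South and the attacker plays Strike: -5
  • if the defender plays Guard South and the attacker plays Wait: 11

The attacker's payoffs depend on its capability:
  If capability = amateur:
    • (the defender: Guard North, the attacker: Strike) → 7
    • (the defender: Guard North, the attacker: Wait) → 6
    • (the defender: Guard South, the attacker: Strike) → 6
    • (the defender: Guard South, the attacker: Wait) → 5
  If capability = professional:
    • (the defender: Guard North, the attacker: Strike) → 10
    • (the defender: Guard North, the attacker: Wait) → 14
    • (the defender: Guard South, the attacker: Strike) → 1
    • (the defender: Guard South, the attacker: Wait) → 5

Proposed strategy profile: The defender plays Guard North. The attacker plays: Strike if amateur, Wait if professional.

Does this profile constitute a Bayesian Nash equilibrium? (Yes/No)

Yes

The defender plays Guard North: E[Guard North] = 3/5·(14) + 2/5·(-8) = 26/5; E[Guard South] = 7/5. Best-responding. ✓
The attacker (capability amateur), facing Guard North: Strike gives 7, Wait gives 6. Proposed Strike is best. ✓
The attacker (capability professional), facing Guard North: Strike gives 10, Wait gives 14. Proposed Wait is best. ✓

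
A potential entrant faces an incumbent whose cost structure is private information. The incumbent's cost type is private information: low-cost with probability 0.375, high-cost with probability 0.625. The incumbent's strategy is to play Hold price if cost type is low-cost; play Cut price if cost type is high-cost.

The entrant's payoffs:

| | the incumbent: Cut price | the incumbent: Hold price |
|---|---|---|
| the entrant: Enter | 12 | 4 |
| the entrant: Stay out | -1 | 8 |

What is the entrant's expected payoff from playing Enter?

9

E[Enter] = 0.375·4 + 0.625·12 = 1.5 + 7.5 = 9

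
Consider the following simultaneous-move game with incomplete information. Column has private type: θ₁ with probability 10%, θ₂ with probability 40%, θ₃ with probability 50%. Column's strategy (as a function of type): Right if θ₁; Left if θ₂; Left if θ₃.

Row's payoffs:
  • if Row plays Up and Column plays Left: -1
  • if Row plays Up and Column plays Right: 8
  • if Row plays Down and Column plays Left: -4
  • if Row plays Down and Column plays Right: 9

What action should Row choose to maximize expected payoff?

Up

E[Up] = 0.1·(8) + 0.4·(-1) + 0.5·(-1) = -0.1
E[Down] = 0.1·(9) + 0.4·(-4) + 0.5·(-4) = -2.7
Best response: Up (-0.1 is the largest).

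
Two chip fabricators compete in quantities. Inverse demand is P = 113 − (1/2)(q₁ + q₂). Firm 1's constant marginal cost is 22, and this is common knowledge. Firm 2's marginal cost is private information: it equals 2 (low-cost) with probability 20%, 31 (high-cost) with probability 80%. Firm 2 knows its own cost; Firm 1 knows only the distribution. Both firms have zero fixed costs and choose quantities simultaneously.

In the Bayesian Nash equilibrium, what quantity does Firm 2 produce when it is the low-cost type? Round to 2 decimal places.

79.60

Firm 2 with cost c maximizes (113 − (1/2)(q₁+q₂) − c)·q₂, giving q₂(c) = (113 − c − (1/2)q₁).
E[c₂] = 0.2·2 + 0.8·31 = 25.2
Firm 1's FOC against E[q₂] yields q₁ = (113 − 2·22 + E[c₂])/(3/2) = (113 − 44 + 25.2)/(3/2) = 62.8.
q₂(low-cost) = (113 − 2 − (1/2)·62.8) = 79.6.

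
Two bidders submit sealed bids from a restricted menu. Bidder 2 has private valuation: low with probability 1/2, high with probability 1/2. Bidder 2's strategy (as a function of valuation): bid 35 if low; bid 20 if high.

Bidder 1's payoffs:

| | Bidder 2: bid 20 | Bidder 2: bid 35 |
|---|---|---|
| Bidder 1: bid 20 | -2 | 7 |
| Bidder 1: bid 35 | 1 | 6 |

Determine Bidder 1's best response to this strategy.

bid 35

E[bid 20] = 1/2·(7) + 1/2·(-2) = 5/2
E[bid 35] = 1/2·(6) + 1/2·(1) = 7/2
Best response: bid 35 (7/2 is the largest).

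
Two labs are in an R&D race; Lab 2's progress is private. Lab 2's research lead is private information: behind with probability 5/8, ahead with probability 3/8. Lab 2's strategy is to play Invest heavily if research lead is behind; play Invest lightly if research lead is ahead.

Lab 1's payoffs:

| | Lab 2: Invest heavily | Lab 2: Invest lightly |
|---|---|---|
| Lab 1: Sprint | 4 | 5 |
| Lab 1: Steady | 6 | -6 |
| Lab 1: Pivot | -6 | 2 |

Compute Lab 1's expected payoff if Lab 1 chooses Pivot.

-3

E[Pivot] = 5/8·(-6) + 3/8·2 = (-15/4) + 3/4 = -3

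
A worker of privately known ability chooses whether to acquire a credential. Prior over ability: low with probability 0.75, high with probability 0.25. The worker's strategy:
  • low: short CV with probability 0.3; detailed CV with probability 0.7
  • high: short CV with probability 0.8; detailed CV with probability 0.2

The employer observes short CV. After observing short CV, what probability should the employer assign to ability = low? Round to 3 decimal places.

0.529

Apply Bayes' rule using the sender's strategy as the likelihood.
P(short CV) = 0.75·0.3 + 0.25·0.8 = 0.425
P(low | short CV) = (0.75·0.3) / 0.425 = 0.225 / 0.425 = 0.529412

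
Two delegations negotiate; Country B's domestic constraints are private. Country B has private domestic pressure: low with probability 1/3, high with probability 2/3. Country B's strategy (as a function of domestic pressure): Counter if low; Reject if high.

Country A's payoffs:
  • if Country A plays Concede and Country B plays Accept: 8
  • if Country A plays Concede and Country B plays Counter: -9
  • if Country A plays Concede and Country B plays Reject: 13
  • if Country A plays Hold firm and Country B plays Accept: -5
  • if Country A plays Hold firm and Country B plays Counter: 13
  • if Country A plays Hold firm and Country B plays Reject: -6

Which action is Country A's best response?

Concede

E[Concede] = 1/3·(-9) + 2/3·(13) = 17/3
E[Hold firm] = 1/3·(13) + 2/3·(-6) = 1/3
Best response: Concede (17/3 is the largest).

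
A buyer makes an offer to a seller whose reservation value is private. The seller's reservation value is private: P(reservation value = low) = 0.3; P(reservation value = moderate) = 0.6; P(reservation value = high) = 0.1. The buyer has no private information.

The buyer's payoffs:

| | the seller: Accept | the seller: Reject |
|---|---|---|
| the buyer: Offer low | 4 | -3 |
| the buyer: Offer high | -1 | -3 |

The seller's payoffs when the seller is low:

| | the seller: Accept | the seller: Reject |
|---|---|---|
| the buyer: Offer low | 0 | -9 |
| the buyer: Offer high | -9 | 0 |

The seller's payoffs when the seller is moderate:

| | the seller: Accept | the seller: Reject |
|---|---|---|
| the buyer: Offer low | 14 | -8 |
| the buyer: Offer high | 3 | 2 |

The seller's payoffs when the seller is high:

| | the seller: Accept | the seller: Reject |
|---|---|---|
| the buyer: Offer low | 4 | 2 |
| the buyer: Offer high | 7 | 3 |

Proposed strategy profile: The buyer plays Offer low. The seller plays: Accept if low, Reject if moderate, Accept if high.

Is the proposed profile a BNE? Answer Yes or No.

The buyer plays Offer low: E[Offer low] = 0.3·(4) + 0.6·(-3) + 0.1·(4) = -0.2; E[Offer high] = -2.2. Best-responding. ✓
The seller (reservation value low), facing Offer low: Accept gives 0, Reject gives -9. Proposed Accept is best. ✓
The seller (reservation value moderate), facing Offer low: Accept gives 14, Reject gives -8. Proposed Reject is not best — profitable deviation exists. ✗
The seller (reservation value high), facing Offer low: Accept gives 4, Reject gives 2. Proposed Accept is best. ✓

No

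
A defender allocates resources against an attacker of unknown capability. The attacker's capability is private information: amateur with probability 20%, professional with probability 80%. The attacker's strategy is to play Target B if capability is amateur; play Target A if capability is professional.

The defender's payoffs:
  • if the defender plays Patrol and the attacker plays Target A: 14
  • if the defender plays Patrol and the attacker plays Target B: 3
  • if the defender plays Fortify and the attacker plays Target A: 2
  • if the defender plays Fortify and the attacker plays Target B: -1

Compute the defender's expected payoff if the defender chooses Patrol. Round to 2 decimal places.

Take the expectation over the attacker's capability, weighting each type's action by its prior probability.
E[Patrol] = 0.2·3 + 0.8·14 = 0.6 + 11.2 = 11.8

11.80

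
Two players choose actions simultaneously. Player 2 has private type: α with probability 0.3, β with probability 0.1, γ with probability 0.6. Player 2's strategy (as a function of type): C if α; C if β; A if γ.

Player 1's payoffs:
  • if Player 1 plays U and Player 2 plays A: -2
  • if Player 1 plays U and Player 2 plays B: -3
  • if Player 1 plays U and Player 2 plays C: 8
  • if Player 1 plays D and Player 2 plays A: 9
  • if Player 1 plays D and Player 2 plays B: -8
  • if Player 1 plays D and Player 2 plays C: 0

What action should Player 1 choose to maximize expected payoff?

E[U] = 0.3·(8) + 0.1·(8) + 0.6·(-2) = 2
E[D] = 0.3·(0) + 0.1·(0) + 0.6·(9) = 5.4
Best response: D (5.4 is the largest).

D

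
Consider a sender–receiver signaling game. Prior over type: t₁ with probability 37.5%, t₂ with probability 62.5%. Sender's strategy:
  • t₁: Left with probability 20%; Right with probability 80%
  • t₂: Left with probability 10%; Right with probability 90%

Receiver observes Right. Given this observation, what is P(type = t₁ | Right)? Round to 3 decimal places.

P(Right) = 0.375·0.8 + 0.625·0.9 = 0.8625
P(t₁ | Right) = (0.375·0.8) / 0.8625 = 0.3 / 0.8625 = 0.347826

0.348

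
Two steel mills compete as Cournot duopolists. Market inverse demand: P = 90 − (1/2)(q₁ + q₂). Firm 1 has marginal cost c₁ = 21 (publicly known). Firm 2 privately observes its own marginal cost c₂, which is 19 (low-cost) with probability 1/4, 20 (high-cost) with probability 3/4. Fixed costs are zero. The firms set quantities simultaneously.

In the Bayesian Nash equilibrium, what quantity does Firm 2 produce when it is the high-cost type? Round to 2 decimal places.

Firm 2 with cost c maximizes (90 − (1/2)(q₁+q₂) − c)·q₂, giving q₂(c) = (90 − c − (1/2)q₁).
E[c₂] = 1/4·19 + 3/4·20 = 19.75
Firm 1's FOC against E[q₂] yields q₁ = (90 − 2·21 + E[c₂])/(3/2) = (90 − 42 + 19.75)/(3/2) = 45.1667.
q₂(high-cost) = (90 − 20 − (1/2)·45.1667) = 47.4167.

47.42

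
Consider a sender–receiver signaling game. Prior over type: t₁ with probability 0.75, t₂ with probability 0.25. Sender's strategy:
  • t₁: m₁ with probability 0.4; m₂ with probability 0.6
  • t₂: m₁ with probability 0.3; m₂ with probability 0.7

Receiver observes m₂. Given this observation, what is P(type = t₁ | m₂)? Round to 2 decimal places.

Apply Bayes' rule using the sender's strategy as the likelihood.
P(m₂) = 0.75·0.6 + 0.25·0.7 = 0.625
P(t₁ | m₂) = (0.75·0.6) / 0.625 = 0.45 / 0.625 = 0.72

0.72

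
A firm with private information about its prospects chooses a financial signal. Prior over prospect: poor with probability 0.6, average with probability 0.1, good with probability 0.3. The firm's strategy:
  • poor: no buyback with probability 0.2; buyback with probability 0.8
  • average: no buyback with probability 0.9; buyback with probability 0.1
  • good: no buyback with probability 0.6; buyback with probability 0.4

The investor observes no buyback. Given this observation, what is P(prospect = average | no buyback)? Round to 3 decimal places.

0.231

Apply Bayes' rule using the sender's strategy as the likelihood.
P(no buyback) = 0.6·0.2 + 0.1·0.9 + 0.3·0.6 = 0.39
P(average | no buyback) = (0.1·0.9) / 0.39 = 0.09 / 0.39 = 0.230769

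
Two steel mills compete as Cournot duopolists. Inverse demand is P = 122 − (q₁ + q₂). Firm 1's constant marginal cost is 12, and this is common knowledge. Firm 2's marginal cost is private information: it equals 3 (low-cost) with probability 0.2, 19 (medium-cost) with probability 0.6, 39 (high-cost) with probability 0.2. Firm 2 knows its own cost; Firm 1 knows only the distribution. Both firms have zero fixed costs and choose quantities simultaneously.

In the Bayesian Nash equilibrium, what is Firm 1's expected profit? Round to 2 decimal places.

Type-c best response for Firm 2: q₂(c) = (122 − c)/2 − q₁/2.
Firm 1 maximizes expected profit; its first-order condition is 122 − 2q₁ − E[q₂] − 12 = 0.
Substituting E[q₂] and solving: E[c₂] = 19.8, so q₁ = (122 − 2·12 + 19.8)/3 = 39.2667.
E[P] = 122 − (q₁ + E[q₂]) = 51.2667; Firm 1's expected profit = (E[P] − 12)·q₁ = (51.2667 − 12)·39.2667 = 1541.87.

1541.87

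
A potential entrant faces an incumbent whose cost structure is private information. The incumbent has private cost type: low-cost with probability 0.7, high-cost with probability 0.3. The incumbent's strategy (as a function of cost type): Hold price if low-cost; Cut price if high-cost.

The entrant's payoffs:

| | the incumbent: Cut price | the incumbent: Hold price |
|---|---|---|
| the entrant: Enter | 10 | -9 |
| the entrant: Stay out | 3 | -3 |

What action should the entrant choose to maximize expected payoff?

E[Enter] = 0.7·(-9) + 0.3·(10) = -3.3
E[Stay out] = 0.7·(-3) + 0.3·(3) = -1.2
Best response: Stay out (-1.2 is the largest).

Stay out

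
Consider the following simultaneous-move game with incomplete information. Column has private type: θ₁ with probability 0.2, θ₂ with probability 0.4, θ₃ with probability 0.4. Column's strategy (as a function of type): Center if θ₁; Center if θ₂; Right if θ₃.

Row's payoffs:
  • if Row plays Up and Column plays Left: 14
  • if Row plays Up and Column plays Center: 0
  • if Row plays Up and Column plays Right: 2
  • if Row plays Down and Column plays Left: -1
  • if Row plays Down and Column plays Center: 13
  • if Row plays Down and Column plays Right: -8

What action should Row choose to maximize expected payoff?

Down

E[Up] = 0.2·(0) + 0.4·(0) + 0.4·(2) = 0.8
E[Down] = 0.2·(13) + 0.4·(13) + 0.4·(-8) = 4.6
Best response: Down (4.6 is the largest).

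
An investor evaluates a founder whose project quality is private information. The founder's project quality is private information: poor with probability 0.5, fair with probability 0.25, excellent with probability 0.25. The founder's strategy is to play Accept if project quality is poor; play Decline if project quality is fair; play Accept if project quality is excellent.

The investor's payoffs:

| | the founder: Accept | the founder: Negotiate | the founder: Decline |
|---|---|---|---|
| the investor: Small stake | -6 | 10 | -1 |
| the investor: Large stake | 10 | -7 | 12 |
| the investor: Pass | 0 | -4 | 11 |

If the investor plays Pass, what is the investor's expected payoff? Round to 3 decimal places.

E[Pass] = 0.5·0 + 0.25·11 + 0.25·0 = 0 + 2.75 + 0 = 2.75

2.750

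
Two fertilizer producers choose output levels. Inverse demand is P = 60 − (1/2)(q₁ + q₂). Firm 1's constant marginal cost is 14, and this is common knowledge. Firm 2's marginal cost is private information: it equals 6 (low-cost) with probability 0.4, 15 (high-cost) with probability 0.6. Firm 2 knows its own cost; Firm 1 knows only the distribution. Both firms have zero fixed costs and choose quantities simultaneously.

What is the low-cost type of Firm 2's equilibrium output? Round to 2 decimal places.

Firm 2 with cost c maximizes (60 − (1/2)(q₁+q₂) − c)·q₂, giving q₂(c) = (60 − c − (1/2)q₁).
E[c₂] = 0.4·6 + 0.6·15 = 11.4
Firm 1's FOC against E[q₂] yields q₁ = (60 − 2·14 + E[c₂])/(3/2) = (60 − 28 + 11.4)/(3/2) = 28.9333.
q₂(low-cost) = (60 − 6 − (1/2)·28.9333) = 39.5333.

39.53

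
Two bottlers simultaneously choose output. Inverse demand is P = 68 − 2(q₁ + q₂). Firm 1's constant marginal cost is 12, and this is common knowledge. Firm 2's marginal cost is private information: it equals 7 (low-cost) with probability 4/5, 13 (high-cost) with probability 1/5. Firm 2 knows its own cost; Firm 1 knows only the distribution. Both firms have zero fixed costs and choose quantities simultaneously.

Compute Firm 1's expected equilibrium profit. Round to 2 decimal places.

151.38

Type-c best response for Firm 2: q₂(c) = (68 − c)/4 − q₁/2.
Firm 1 maximizes expected profit; its first-order condition is 68 − 4q₁ − 2E[q₂] − 12 = 0.
Substituting E[q₂] and solving: E[c₂] = 8.2, so q₁ = (68 − 2·12 + 8.2)/6 = 8.7.
E[P] = 68 − 2·(q₁ + E[q₂]) = 29.4; Firm 1's expected profit = (E[P] − 12)·q₁ = (29.4 − 12)·8.7 = 151.38.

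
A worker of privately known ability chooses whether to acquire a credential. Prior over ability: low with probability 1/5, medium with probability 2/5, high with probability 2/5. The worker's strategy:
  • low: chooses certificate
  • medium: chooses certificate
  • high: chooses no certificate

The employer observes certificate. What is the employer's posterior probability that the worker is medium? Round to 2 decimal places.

P(certificate) = (1/5)·1 + (2/5)·1 + (2/5)·0 = 3/5
P(medium | certificate) = ((2/5)·1) / (3/5) = (2/5) / (3/5) = 2/3

0.67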